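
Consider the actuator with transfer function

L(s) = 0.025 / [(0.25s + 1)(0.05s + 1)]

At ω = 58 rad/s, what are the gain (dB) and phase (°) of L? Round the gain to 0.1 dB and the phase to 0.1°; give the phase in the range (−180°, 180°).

-65.0 dB, -157.0°

At ω = 58 rad/s:
pole (1 + j58·0.25) = 1 + j14.5 → |·| ≈ 14.534, ∠ ≈ 86.05°
pole (1 + j58·0.05) = 1 + j2.9 → |·| ≈ 3.0676, ∠ ≈ 70.97°
|L| = 0.025 · 1 / (14.534 · 3.0676) ≈ 0.00056073
Gain = 20 log₁₀(0.00056073) ≈ -65.02 dB
∠L = (0°) − (86.05° + 70.97°) = -157.02°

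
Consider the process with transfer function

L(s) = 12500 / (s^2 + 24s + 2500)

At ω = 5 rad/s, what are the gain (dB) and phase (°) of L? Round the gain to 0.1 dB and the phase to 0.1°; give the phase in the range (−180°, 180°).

14.1 dB, -2.8°

At s = jω = j5:
quadratic: (j5)² + 24·j5 + 2500 = 2475 + j120 → |·| ≈ 2477.9, ∠ ≈ 2.78°
|L| = 12500 / 2477.9 ≈ 5.0446
Gain = 20 log₁₀(5.0446) ≈ 14.06 dB
∠L = 0.00° − 2.78° = -2.78°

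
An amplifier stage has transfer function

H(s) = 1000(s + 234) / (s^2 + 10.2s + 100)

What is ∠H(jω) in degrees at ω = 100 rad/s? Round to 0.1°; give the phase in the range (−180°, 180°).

-151.0°

At s = jω = j100:
zero (s+234): 234 + j100 → |·| = √(234²+100²) = √64756 ≈ 254.47, ∠ = arctan(100/234) ≈ 23.14°
quadratic: (j100)² + 10.2·j100 + 100 = -9900 + j1020 → |·| ≈ 9952.4, ∠ ≈ 174.12°
∠H = 23.14° − 174.12° = -150.98°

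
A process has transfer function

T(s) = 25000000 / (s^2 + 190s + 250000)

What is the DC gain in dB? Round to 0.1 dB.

40.0 dB

T(0) = 25000000 / 250000 = 100
20 log₁₀(100) ≈ 40.00 dB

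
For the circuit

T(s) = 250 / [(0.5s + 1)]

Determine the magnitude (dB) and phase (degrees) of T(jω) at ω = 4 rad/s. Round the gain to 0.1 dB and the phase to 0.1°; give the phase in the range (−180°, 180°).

41.0 dB, -63.4°

At ω = 4 rad/s:
pole (1 + j4·0.5) = 1 + j2 → |·| ≈ 2.2361, ∠ ≈ 63.43°
|T| = 250 · 1 / (2.2361) ≈ 111.8
Gain = 20 log₁₀(111.8) ≈ 40.97 dB
∠T = (0°) − (63.43°) = -63.43°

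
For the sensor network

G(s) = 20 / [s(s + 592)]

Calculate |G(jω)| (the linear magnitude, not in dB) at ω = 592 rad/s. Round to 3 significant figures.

At s = jω = j592:
pole (s+592): 592 + j592 → |·| = √(592²+592²) = √700928 ≈ 837.21, ∠ = arctan(592/592) ≈ 45.00°
pole at origin: |s| = 592, ∠ = 90.00° (in denominator)
|G| = 20 / 4.9563e+05 ≈ 4.0353e-05

4.04e-05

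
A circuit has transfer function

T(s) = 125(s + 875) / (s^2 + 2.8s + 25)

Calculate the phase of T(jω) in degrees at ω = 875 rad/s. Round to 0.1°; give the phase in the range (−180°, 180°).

At s = jω = j875:
zero (s+875): 875 + j875 → |·| = √(875²+875²) = √1531250 ≈ 1237.4, ∠ = arctan(875/875) ≈ 45.00°
quadratic: (j875)² + 2.8·j875 + 25 = -765600 + j2450 → |·| ≈ 7.656e+05, ∠ ≈ 179.82°
∠T = 45.00° − 179.82° = -134.82°

-134.8°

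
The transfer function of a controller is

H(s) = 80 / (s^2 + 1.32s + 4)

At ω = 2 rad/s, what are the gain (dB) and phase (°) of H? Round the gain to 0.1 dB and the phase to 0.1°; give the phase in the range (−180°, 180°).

At s = jω = j2:
quadratic: (j2)² + 1.32·j2 + 4 = 0 + j2.64 → |·| ≈ 2.64, ∠ ≈ 90.00°
|H| = 80 / 2.64 ≈ 30.303
Gain = 20 log₁₀(30.303) ≈ 29.63 dB
∠H = 0.00° − 90.00° = -90.00°

29.6 dB, -90.0°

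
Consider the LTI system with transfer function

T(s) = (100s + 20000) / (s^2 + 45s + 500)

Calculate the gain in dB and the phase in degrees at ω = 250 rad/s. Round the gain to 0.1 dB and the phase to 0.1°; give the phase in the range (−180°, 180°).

Substitute s = j250:
Numerator: 100(j250) + 20000 = 20000 + j25000
Denominator: (j250)^2 + 45(j250) + 500 = -62000 + j11250
|N| = √(20000² + 25000²) ≈ 32016, ∠N ≈ 51.34°
|D| = √(62000² + 11250²) ≈ 63012, ∠D ≈ 169.72°
|T| = 32016 / 63012 ≈ 0.50809
Gain = 20 log₁₀(0.50809) ≈ -5.88 dB
∠T = 51.34° − 169.72° = -118.38°

-5.9 dB, -118.4°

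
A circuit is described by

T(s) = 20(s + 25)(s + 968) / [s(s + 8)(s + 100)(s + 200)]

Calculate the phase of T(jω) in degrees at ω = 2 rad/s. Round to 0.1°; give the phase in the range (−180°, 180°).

At s = jω = j2:
zero (s+25): 25 + j2 → |·| = √(25²+2²) = √629 ≈ 25.08, ∠ = arctan(2/25) ≈ 4.57°
zero (s+968): 968 + j2 → |·| = √(968²+2²) = √937028 ≈ 968, ∠ = arctan(2/968) ≈ 0.12°
pole (s+8): 8 + j2 → |·| = √(8²+2²) = √68 ≈ 8.2462, ∠ = arctan(2/8) ≈ 14.04°
pole (s+100): 100 + j2 → |·| = √(100²+2²) = √10004 ≈ 100.02, ∠ = arctan(2/100) ≈ 1.15°
pole (s+200): 200 + j2 → |·| = √(200²+2²) = √40004 ≈ 200.01, ∠ = arctan(2/200) ≈ 0.57°
pole at origin: |s| = 2, ∠ = 90.00° (in denominator)
∠T = 4.69° − 105.76° = -101.07°

-101.1°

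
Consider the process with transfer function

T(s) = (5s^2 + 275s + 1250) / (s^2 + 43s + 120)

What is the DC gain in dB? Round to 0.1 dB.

20.4 dB

T(0) = 1250 / 120 ≈ 10.417
20 log₁₀(10.417) ≈ 20.35 dB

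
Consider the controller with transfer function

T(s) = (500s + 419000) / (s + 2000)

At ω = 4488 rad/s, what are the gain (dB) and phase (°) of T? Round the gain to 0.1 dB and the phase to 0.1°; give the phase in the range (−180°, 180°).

53.3 dB, 13.4°

Substitute s = j4488:
Numerator: 500(j4488) + 419000 = 419000 + j2244000
Denominator: (j4488) + 2000 = 2000 + j4488
|N| = √(419000² + 2244000²) ≈ 2.2828e+06, ∠N ≈ 79.42°
|D| = √(2000² + 4488²) ≈ 4913.5, ∠D ≈ 65.98°
|T| = 2.2828e+06 / 4913.5 ≈ 464.6
Gain = 20 log₁₀(464.6) ≈ 53.34 dB
∠T = 79.42° − 65.98° = 13.44°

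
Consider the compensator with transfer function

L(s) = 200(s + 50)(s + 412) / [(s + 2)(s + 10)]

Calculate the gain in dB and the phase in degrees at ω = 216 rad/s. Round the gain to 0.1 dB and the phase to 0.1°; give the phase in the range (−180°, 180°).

At s = jω = j216:
zero (s+50): 50 + j216 → |·| = √(50²+216²) = √49156 ≈ 221.71, ∠ = arctan(216/50) ≈ 76.97°
zero (s+412): 412 + j216 → |·| = √(412²+216²) = √216400 ≈ 465.19, ∠ = arctan(216/412) ≈ 27.67°
pole (s+2): 2 + j216 → |·| = √(2²+216²) = √46660 ≈ 216.01, ∠ = arctan(216/2) ≈ 89.47°
pole (s+10): 10 + j216 → |·| = √(10²+216²) = √46756 ≈ 216.23, ∠ = arctan(216/10) ≈ 87.35°
|L| = 200 · 1.0314e+05 / 46708 ≈ 441.64
Gain = 20 log₁₀(441.64) ≈ 52.90 dB
∠L = 104.64° − 176.82° = -72.18°

52.9 dB, -72.2°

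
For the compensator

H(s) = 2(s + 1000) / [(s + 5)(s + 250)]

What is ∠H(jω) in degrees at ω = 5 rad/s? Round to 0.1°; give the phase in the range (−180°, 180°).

-45.9°

At s = jω = j5:
zero (s+1000): 1000 + j5 → |·| = √(1000²+5²) = √1000025 ≈ 1000, ∠ = arctan(5/1000) ≈ 0.29°
pole (s+5): 5 + j5 → |·| = √(5²+5²) = √50 ≈ 7.0711, ∠ = arctan(5/5) ≈ 45.00°
pole (s+250): 250 + j5 → |·| = √(250²+5²) = √62525 ≈ 250.05, ∠ = arctan(5/250) ≈ 1.15°
∠H = 0.29° − 46.15° = -45.86°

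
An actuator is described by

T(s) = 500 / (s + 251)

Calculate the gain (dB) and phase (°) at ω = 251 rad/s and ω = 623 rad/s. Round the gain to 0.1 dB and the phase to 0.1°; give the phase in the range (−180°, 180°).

At s = jω = j251:
pole (s+251): 251 + j251 → |·| = √(251²+251²) = √126002 ≈ 354.97, ∠ = arctan(251/251) ≈ 45.00°
|T| = 500 / 354.97 ≈ 1.4086
Gain = 20 log₁₀(1.4086) ≈ 2.98 dB
∠T = 0.00° − 45.00° = -45.00°

At s = jω = j623:
pole (s+251): 251 + j623 → |·| = √(251²+623²) = √451130 ≈ 671.66, ∠ = arctan(623/251) ≈ 68.06°
|T| = 500 / 671.66 ≈ 0.74442
Gain = 20 log₁₀(0.74442) ≈ -2.56 dB
∠T = 0.00° − 68.06° = -68.06°

ω = 251: 3.0 dB, -45.0°; ω = 623: -2.6 dB, -68.1°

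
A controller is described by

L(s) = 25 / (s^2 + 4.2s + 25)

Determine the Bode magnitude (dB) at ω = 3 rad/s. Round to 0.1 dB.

At s = jω = j3:
quadratic: (j3)² + 4.2·j3 + 25 = 16 + j12.6 → |·| ≈ 20.366, ∠ ≈ 38.22°
|L| = 25 / 20.366 ≈ 1.2275
Gain = 20 log₁₀(1.2275) ≈ 1.78 dB

1.8 dB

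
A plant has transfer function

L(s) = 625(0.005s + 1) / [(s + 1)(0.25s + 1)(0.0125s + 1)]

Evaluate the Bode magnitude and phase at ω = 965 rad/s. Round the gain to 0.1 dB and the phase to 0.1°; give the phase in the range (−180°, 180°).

-59.2 dB, 173.3°

At ω = 965 rad/s:
zero (1 + j965·0.005) = 1 + j4.825 → |·| ≈ 4.9275, ∠ ≈ 78.29°
pole (1 + j965·1) = 1 + j965 → |·| ≈ 965, ∠ ≈ 89.94°
pole (1 + j965·0.25) = 1 + j241.25 → |·| ≈ 241.25, ∠ ≈ 89.76°
pole (1 + j965·0.0125) = 1 + j12.0625 → |·| ≈ 12.104, ∠ ≈ 85.26°
|L| = 625 · 4.9275 / (965 · 241.25 · 12.104) ≈ 0.0010929
Gain = 20 log₁₀(0.0010929) ≈ -59.23 dB
∠L = (78.29°) − (89.94° + 89.76° + 85.26°) = -186.67° ≡ 173.33° (principal value)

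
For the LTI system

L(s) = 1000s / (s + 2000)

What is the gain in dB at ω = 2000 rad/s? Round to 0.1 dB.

At s = jω = j2000:
zero at origin: s = j2000 → |·| = 2000, ∠ = 90.00°
pole (s+2000): 2000 + j2000 → |·| = √(2000²+2000²) = √8000000 ≈ 2828.4, ∠ = arctan(2000/2000) ≈ 45.00°
|L| = 1000 · 2000 / 2828.4 ≈ 707.11
Gain = 20 log₁₀(707.11) ≈ 56.99 dB

57.0 dB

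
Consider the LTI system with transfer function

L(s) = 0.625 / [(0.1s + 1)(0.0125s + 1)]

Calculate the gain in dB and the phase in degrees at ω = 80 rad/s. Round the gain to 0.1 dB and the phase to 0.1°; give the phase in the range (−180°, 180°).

-25.2 dB, -127.9°

At ω = 80 rad/s:
pole (1 + j80·0.1) = 1 + j8 → |·| ≈ 8.0623, ∠ ≈ 82.87°
pole (1 + j80·0.0125) = 1 + j1 → |·| ≈ 1.4142, ∠ ≈ 45.00°
|L| = 0.625 · 1 / (8.0623 · 1.4142) ≈ 0.054816
Gain = 20 log₁₀(0.054816) ≈ -25.22 dB
∠L = (0°) − (82.87° + 45.00°) = -127.87°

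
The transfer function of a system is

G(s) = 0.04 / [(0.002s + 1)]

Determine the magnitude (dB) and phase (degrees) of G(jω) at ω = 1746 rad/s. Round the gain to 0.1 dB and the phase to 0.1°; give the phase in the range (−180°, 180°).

At ω = 1746 rad/s:
pole (1 + j1746·0.002) = 1 + j3.492 → |·| ≈ 3.6324, ∠ ≈ 74.02°
|G| = 0.04 · 1 / (3.6324) ≈ 0.011012
Gain = 20 log₁₀(0.011012) ≈ -39.16 dB
∠G = (0°) − (74.02°) = -74.02°

-39.2 dB, -74.0°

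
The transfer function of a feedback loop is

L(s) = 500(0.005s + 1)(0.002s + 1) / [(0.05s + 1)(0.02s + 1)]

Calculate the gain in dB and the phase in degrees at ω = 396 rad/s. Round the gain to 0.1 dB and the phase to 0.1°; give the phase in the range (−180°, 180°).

At ω = 396 rad/s:
zero (1 + j396·0.005) = 1 + j1.98 → |·| ≈ 2.2182, ∠ ≈ 63.20°
zero (1 + j396·0.002) = 1 + j0.792 → |·| ≈ 1.2756, ∠ ≈ 38.38°
pole (1 + j396·0.05) = 1 + j19.8 → |·| ≈ 19.825, ∠ ≈ 87.11°
pole (1 + j396·0.02) = 1 + j7.92 → |·| ≈ 7.9829, ∠ ≈ 82.80°
|L| = 500 · 2.2182 · 1.2756 / (19.825 · 7.9829) ≈ 8.9395
Gain = 20 log₁₀(8.9395) ≈ 19.03 dB
∠L = (63.20° + 38.38°) − (87.11° + 82.80°) = -68.33°

19.0 dB, -68.3°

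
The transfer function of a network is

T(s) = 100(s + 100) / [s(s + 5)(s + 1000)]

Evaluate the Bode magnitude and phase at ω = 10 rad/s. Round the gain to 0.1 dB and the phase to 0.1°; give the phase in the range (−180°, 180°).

-20.9 dB, -148.3°

At s = jω = j10:
zero (s+100): 100 + j10 → |·| = √(100²+10²) = √10100 ≈ 100.5, ∠ = arctan(10/100) ≈ 5.71°
pole (s+5): 5 + j10 → |·| = √(5²+10²) = √125 ≈ 11.18, ∠ = arctan(10/5) ≈ 63.43°
pole (s+1000): 1000 + j10 → |·| = √(1000²+10²) = √1000100 ≈ 1000, ∠ = arctan(10/1000) ≈ 0.57°
pole at origin: |s| = 10, ∠ = 90.00° (in denominator)
|T| = 100 · 100.5 / 1.118e+05 ≈ 0.089893
Gain = 20 log₁₀(0.089893) ≈ -20.93 dB
∠T = 5.71° − 154.00° = -148.29°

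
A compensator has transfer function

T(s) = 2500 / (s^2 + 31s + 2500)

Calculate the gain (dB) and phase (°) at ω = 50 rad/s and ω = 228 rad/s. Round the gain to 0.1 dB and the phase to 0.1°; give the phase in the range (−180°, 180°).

ω = 50: 4.2 dB, -90.0°; ω = 228: -26.0 dB, -171.9°

At s = jω = j50:
quadratic: (j50)² + 31·j50 + 2500 = 0 + j1550 → |·| ≈ 1550, ∠ ≈ 90.00°
|T| = 2500 / 1550 ≈ 1.6129
Gain = 20 log₁₀(1.6129) ≈ 4.15 dB
∠T = 0.00° − 90.00° = -90.00°

At s = jω = j228:
quadratic: (j228)² + 31·j228 + 2500 = -49484 + j7068 → |·| ≈ 49986, ∠ ≈ 171.87°
|T| = 2500 / 49986 ≈ 0.050014
Gain = 20 log₁₀(0.050014) ≈ -26.02 dB
∠T = 0.00° − 171.87° = -171.87°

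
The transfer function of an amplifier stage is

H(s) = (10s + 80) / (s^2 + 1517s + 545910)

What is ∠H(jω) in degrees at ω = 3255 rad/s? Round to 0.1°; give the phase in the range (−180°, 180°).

-64.0°

Substitute s = j3255:
Numerator: 10(j3255) + 80 = 80 + j32550
Denominator: (j3255)^2 + 1517(j3255) + 545910 = -10049115 + j4937835
|N| = √(80² + 32550²) ≈ 32550, ∠N ≈ 89.86°
|D| = √(10049115² + 4937835²) ≈ 1.1197e+07, ∠D ≈ 153.83°
∠H = 89.86° − 153.83° = -63.97°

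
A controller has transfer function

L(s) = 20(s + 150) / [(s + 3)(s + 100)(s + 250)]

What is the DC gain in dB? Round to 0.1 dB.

L(0) = 20·150 / (3·100·250) = 0.04
20 log₁₀(0.04) ≈ -27.96 dB

-28.0 dB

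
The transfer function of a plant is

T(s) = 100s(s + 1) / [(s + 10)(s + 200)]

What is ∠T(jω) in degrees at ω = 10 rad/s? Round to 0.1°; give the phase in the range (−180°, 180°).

126.4°

At s = jω = j10:
zero (s+1): 1 + j10 → |·| = √(1²+10²) = √101 ≈ 10.05, ∠ = arctan(10/1) ≈ 84.29°
zero at origin: s = j10 → |·| = 10, ∠ = 90.00°
pole (s+10): 10 + j10 → |·| = √(10²+10²) = √200 ≈ 14.142, ∠ = arctan(10/10) ≈ 45.00°
pole (s+200): 200 + j10 → |·| = √(200²+10²) = √40100 ≈ 200.25, ∠ = arctan(10/200) ≈ 2.86°
∠T = 174.29° − 47.86° = 126.43°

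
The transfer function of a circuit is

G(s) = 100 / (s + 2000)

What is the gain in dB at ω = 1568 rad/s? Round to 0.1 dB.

Substitute s = j1568:
Numerator: 100 = 100 + j0
Denominator: (j1568) + 2000 = 2000 + j1568
|N| = √(100² + 0²) ≈ 100, ∠N ≈ 0.00°
|D| = √(2000² + 1568²) ≈ 2541.4, ∠D ≈ 38.10°
|G| = 100 / 2541.4 ≈ 0.039348
Gain = 20 log₁₀(0.039348) ≈ -28.10 dB

-28.1 dB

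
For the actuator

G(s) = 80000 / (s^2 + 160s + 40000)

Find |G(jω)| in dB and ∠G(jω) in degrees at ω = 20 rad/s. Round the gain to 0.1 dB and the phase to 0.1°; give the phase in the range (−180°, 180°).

6.1 dB, -4.6°

At s = jω = j20:
quadratic: (j20)² + 160·j20 + 40000 = 39600 + j3200 → |·| ≈ 39729, ∠ ≈ 4.62°
|G| = 80000 / 39729 ≈ 2.0136
Gain = 20 log₁₀(2.0136) ≈ 6.08 dB
∠G = 0.00° − 4.62° = -4.62°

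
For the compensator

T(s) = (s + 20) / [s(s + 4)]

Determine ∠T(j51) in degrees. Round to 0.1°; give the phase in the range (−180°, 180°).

-106.9°

At s = jω = j51:
zero (s+20): 20 + j51 → |·| = √(20²+51²) = √3001 ≈ 54.781, ∠ = arctan(51/20) ≈ 68.59°
pole (s+4): 4 + j51 → |·| = √(4²+51²) = √2617 ≈ 51.157, ∠ = arctan(51/4) ≈ 85.52°
pole at origin: |s| = 51, ∠ = 90.00° (in denominator)
∠T = 68.59° − 175.52° = -106.93°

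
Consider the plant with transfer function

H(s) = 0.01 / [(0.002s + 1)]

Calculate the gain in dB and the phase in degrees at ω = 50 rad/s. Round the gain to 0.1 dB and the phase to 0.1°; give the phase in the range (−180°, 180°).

At ω = 50 rad/s:
pole (1 + j50·0.002) = 1 + j0.1 → |·| ≈ 1.005, ∠ ≈ 5.71°
|H| = 0.01 · 1 / (1.005) ≈ 0.0099502
Gain = 20 log₁₀(0.0099502) ≈ -40.04 dB
∠H = (0°) − (5.71°) = -5.71°

-40.0 dB, -5.7°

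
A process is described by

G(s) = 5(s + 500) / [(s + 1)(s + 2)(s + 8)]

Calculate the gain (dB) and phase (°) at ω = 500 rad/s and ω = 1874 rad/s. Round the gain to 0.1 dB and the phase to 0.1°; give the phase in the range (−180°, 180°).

At s = jω = j500:
zero (s+500): 500 + j500 → |·| = √(500²+500²) = √500000 ≈ 707.11, ∠ = arctan(500/500) ≈ 45.00°
pole (s+1): 1 + j500 → |·| = √(1²+500²) = √250001 ≈ 500, ∠ = arctan(500/1) ≈ 89.89°
pole (s+2): 2 + j500 → |·| = √(2²+500²) = √250004 ≈ 500, ∠ = arctan(500/2) ≈ 89.77°
pole (s+8): 8 + j500 → |·| = √(8²+500²) = √250064 ≈ 500.06, ∠ = arctan(500/8) ≈ 89.08°
|G| = 5 · 707.11 / 1.2502e+08 ≈ 2.828e-05
Gain = 20 log₁₀(2.828e-05) ≈ -90.97 dB
∠G = 45.00° − 268.74° = -223.74° ≡ 136.26° (principal value)

At s = jω = j1874:
zero (s+500): 500 + j1874 → |·| = √(500²+1874²) = √3761876 ≈ 1939.6, ∠ = arctan(1874/500) ≈ 75.06°
pole (s+1): 1 + j1874 → |·| = √(1²+1874²) = √3511877 ≈ 1874, ∠ = arctan(1874/1) ≈ 89.97°
pole (s+2): 2 + j1874 → |·| = √(2²+1874²) = √3511880 ≈ 1874, ∠ = arctan(1874/2) ≈ 89.94°
pole (s+8): 8 + j1874 → |·| = √(8²+1874²) = √3511940 ≈ 1874, ∠ = arctan(1874/8) ≈ 89.76°
|G| = 5 · 1939.6 / 6.5813e+09 ≈ 1.4736e-06
Gain = 20 log₁₀(1.4736e-06) ≈ -116.63 dB
∠G = 75.06° − 269.67° = -194.61° ≡ 165.39° (principal value)

ω = 500: -91.0 dB, 136.3°; ω = 1874: -116.6 dB, 165.4°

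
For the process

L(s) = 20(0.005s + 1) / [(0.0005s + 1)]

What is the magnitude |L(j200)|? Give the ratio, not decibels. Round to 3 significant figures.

At ω = 200 rad/s:
zero (1 + j200·0.005) = 1 + j1 → |·| ≈ 1.4142, ∠ ≈ 45.00°
pole (1 + j200·0.0005) = 1 + j0.1 → |·| ≈ 1.005, ∠ ≈ 5.71°
|L| = 20 · 1.4142 / (1.005) ≈ 28.143

28.1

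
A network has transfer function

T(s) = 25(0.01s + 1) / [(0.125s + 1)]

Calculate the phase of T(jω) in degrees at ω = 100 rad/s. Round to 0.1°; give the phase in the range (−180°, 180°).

-40.4°

At ω = 100 rad/s:
zero (1 + j100·0.01) = 1 + j1 → |·| ≈ 1.4142, ∠ ≈ 45.00°
pole (1 + j100·0.125) = 1 + j12.5 → |·| ≈ 12.54, ∠ ≈ 85.43°
∠T = (45.00°) − (85.43°) = -40.43°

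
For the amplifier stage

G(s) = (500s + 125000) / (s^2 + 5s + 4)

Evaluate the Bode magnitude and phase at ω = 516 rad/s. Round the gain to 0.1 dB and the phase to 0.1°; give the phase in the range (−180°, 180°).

Substitute s = j516:
Numerator: 500(j516) + 125000 = 125000 + j258000
Denominator: (j516)^2 + 5(j516) + 4 = -266252 + j2580
|N| = √(125000² + 258000²) ≈ 2.8669e+05, ∠N ≈ 64.15°
|D| = √(266252² + 2580²) ≈ 2.6626e+05, ∠D ≈ 179.44°
|G| = 2.8669e+05 / 2.6626e+05 ≈ 1.0767
Gain = 20 log₁₀(1.0767) ≈ 0.64 dB
∠G = 64.15° − 179.44° = -115.29°

0.6 dB, -115.3°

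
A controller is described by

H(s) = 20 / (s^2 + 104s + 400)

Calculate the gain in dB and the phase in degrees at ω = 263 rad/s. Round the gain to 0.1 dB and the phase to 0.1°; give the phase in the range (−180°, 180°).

Substitute s = j263:
Numerator: 20 = 20 + j0
Denominator: (j263)^2 + 104(j263) + 400 = -68769 + j27352
|N| = √(20² + 0²) ≈ 20, ∠N ≈ 0.00°
|D| = √(68769² + 27352²) ≈ 74009, ∠D ≈ 158.31°
|H| = 20 / 74009 ≈ 0.00027024
Gain = 20 log₁₀(0.00027024) ≈ -71.37 dB
∠H = 0.00° − 158.31° = -158.31°

-71.4 dB, -158.3°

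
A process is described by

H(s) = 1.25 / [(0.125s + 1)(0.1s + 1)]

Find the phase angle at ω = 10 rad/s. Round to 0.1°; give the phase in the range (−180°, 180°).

At ω = 10 rad/s:
pole (1 + j10·0.125) = 1 + j1.25 → |·| ≈ 1.6008, ∠ ≈ 51.34°
pole (1 + j10·0.1) = 1 + j1 → |·| ≈ 1.4142, ∠ ≈ 45.00°
∠H = (0°) − (51.34° + 45.00°) = -96.34°

-96.3°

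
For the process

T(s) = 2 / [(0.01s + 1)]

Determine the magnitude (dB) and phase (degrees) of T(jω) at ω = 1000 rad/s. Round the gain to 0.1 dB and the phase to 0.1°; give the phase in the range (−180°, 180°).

-14.0 dB, -84.3°

At ω = 1000 rad/s:
pole (1 + j1000·0.01) = 1 + j10 → |·| ≈ 10.05, ∠ ≈ 84.29°
|T| = 2 · 1 / (10.05) ≈ 0.199
Gain = 20 log₁₀(0.199) ≈ -14.02 dB
∠T = (0°) − (84.29°) = -84.29°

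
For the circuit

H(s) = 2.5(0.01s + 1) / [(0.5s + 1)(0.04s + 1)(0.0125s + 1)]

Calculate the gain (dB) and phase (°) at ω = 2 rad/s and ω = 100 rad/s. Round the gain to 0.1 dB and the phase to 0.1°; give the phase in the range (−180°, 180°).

At ω = 2 rad/s:
zero (1 + j2·0.01) = 1 + j0.02 → |·| ≈ 1.0002, ∠ ≈ 1.15°
pole (1 + j2·0.5) = 1 + j1 → |·| ≈ 1.4142, ∠ ≈ 45.00°
pole (1 + j2·0.04) = 1 + j0.08 → |·| ≈ 1.0032, ∠ ≈ 4.57°
pole (1 + j2·0.0125) = 1 + j0.025 → |·| ≈ 1.0003, ∠ ≈ 1.43°
|H| = 2.5 · 1.0002 / (1.4142 · 1.0032 · 1.0003) ≈ 1.762
Gain = 20 log₁₀(1.762) ≈ 4.92 dB
∠H = (1.15°) − (45.00° + 4.57° + 1.43°) = -49.85°

At ω = 100 rad/s:
zero (1 + j100·0.01) = 1 + j1 → |·| ≈ 1.4142, ∠ ≈ 45.00°
pole (1 + j100·0.5) = 1 + j50 → |·| ≈ 50.01, ∠ ≈ 88.85°
pole (1 + j100·0.04) = 1 + j4 → |·| ≈ 4.1231, ∠ ≈ 75.96°
pole (1 + j100·0.0125) = 1 + j1.25 → |·| ≈ 1.6008, ∠ ≈ 51.34°
|H| = 2.5 · 1.4142 / (50.01 · 4.1231 · 1.6008) ≈ 0.010711
Gain = 20 log₁₀(0.010711) ≈ -39.40 dB
∠H = (45.00°) − (88.85° + 75.96° + 51.34°) = -171.15°

ω = 2: 4.9 dB, -49.9°; ω = 100: -39.4 dB, -171.2°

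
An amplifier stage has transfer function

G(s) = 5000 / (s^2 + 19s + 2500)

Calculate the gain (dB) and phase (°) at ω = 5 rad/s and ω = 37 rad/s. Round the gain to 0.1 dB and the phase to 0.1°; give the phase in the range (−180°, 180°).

ω = 5: 6.1 dB, -2.2°; ω = 37: 11.5 dB, -31.9°

At s = jω = j5:
quadratic: (j5)² + 19·j5 + 2500 = 2475 + j95 → |·| ≈ 2476.8, ∠ ≈ 2.20°
|G| = 5000 / 2476.8 ≈ 2.0187
Gain = 20 log₁₀(2.0187) ≈ 6.10 dB
∠G = 0.00° − 2.20° = -2.20°

At s = jω = j37:
quadratic: (j37)² + 19·j37 + 2500 = 1131 + j703 → |·| ≈ 1331.7, ∠ ≈ 31.86°
|G| = 5000 / 1331.7 ≈ 3.7546
Gain = 20 log₁₀(3.7546) ≈ 11.49 dB
∠G = 0.00° − 31.86° = -31.86°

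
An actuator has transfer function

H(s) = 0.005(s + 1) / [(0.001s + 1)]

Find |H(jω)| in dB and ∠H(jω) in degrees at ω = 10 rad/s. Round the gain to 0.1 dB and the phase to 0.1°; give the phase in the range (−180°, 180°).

At ω = 10 rad/s:
zero (1 + j10·1) = 1 + j10 → |·| ≈ 10.05, ∠ ≈ 84.29°
pole (1 + j10·0.001) = 1 + j0.01 → |·| ≈ 1, ∠ ≈ 0.57°
|H| = 0.005 · 10.05 / (1) ≈ 0.05025
Gain = 20 log₁₀(0.05025) ≈ -25.98 dB
∠H = (84.29°) − (0.57°) = 83.72°

-26.0 dB, 83.7°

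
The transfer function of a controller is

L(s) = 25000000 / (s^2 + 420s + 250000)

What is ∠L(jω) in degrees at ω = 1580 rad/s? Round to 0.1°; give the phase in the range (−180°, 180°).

At s = jω = j1580:
quadratic: (j1580)² + 420·j1580 + 250000 = -2246400 + j663600 → |·| ≈ 2.3424e+06, ∠ ≈ 163.54°
∠L = 0.00° − 163.54° = -163.54°

-163.5°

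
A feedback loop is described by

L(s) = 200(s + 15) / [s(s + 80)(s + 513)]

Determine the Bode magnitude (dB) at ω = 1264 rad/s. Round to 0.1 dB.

-78.7 dB

At s = jω = j1264:
zero (s+15): 15 + j1264 → |·| = √(15²+1264²) = √1597921 ≈ 1264.1, ∠ = arctan(1264/15) ≈ 89.32°
pole (s+80): 80 + j1264 → |·| = √(80²+1264²) = √1604096 ≈ 1266.5, ∠ = arctan(1264/80) ≈ 86.38°
pole (s+513): 513 + j1264 → |·| = √(513²+1264²) = √1860865 ≈ 1364.1, ∠ = arctan(1264/513) ≈ 67.91°
pole at origin: |s| = 1264, ∠ = 90.00° (in denominator)
|L| = 200 · 1264.1 / 2.1837e+09 ≈ 0.00011578
Gain = 20 log₁₀(0.00011578) ≈ -78.73 dB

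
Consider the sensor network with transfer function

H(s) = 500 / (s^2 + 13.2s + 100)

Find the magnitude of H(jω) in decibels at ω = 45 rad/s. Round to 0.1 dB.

-12.1 dB

At s = jω = j45:
quadratic: (j45)² + 13.2·j45 + 100 = -1925 + j594 → |·| ≈ 2014.6, ∠ ≈ 162.85°
|H| = 500 / 2014.6 ≈ 0.24819
Gain = 20 log₁₀(0.24819) ≈ -12.10 dB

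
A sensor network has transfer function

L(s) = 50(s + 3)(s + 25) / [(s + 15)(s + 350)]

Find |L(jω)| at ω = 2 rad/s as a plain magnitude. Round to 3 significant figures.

0.854

At s = jω = j2:
zero (s+3): 3 + j2 → |·| = √(3²+2²) = √13 ≈ 3.6056, ∠ = arctan(2/3) ≈ 33.69°
zero (s+25): 25 + j2 → |·| = √(25²+2²) = √629 ≈ 25.08, ∠ = arctan(2/25) ≈ 4.57°
pole (s+15): 15 + j2 → |·| = √(15²+2²) = √229 ≈ 15.133, ∠ = arctan(2/15) ≈ 7.59°
pole (s+350): 350 + j2 → |·| = √(350²+2²) = √122504 ≈ 350.01, ∠ = arctan(2/350) ≈ 0.33°
|L| = 50 · 90.428 / 5296.7 ≈ 0.85363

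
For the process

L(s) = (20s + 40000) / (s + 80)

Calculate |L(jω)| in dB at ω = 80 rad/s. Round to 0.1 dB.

Substitute s = j80:
Numerator: 20(j80) + 40000 = 40000 + j1600
Denominator: (j80) + 80 = 80 + j80
|N| = √(40000² + 1600²) ≈ 40032, ∠N ≈ 2.29°
|D| = √(80² + 80²) ≈ 113.14, ∠D ≈ 45.00°
|L| = 40032 / 113.14 ≈ 353.83
Gain = 20 log₁₀(353.83) ≈ 50.98 dB

51.0 dB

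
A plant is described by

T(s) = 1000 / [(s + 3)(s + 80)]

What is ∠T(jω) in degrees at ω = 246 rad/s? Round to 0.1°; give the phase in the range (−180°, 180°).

-161.3°

At s = jω = j246:
pole (s+3): 3 + j246 → |·| = √(3²+246²) = √60525 ≈ 246.02, ∠ = arctan(246/3) ≈ 89.30°
pole (s+80): 80 + j246 → |·| = √(80²+246²) = √66916 ≈ 258.68, ∠ = arctan(246/80) ≈ 71.99°
∠T = 0.00° − 161.29° = -161.29°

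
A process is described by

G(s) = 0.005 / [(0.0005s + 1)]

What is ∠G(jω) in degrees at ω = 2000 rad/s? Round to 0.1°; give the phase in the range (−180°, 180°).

At ω = 2000 rad/s:
pole (1 + j2000·0.0005) = 1 + j1 → |·| ≈ 1.4142, ∠ ≈ 45.00°
∠G = (0°) − (45.00°) = -45.00°

-45.0°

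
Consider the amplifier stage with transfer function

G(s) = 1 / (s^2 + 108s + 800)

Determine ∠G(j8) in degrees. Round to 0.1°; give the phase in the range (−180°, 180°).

Substitute s = j8:
Numerator: 1 = 1 + j0
Denominator: (j8)^2 + 108(j8) + 800 = 736 + j864
|N| = √(1² + 0²) ≈ 1, ∠N ≈ 0.00°
|D| = √(736² + 864²) ≈ 1135, ∠D ≈ 49.57°
∠G = 0.00° − 49.57° = -49.57°

-49.6°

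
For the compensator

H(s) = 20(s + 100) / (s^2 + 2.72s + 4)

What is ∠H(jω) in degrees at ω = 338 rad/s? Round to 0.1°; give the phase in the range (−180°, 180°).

-106.0°

At s = jω = j338:
zero (s+100): 100 + j338 → |·| = √(100²+338²) = √124244 ≈ 352.48, ∠ = arctan(338/100) ≈ 73.52°
quadratic: (j338)² + 2.72·j338 + 4 = -114240 + j919.36 → |·| ≈ 1.1424e+05, ∠ ≈ 179.54°
∠H = 73.52° − 179.54° = -106.02°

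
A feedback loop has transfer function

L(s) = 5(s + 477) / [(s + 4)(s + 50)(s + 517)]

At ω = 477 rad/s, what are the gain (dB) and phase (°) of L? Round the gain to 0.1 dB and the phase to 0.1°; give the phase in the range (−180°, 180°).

At s = jω = j477:
zero (s+477): 477 + j477 → |·| = √(477²+477²) = √455058 ≈ 674.58, ∠ = arctan(477/477) ≈ 45.00°
pole (s+4): 4 + j477 → |·| = √(4²+477²) = √227545 ≈ 477.02, ∠ = arctan(477/4) ≈ 89.52°
pole (s+50): 50 + j477 → |·| = √(50²+477²) = √230029 ≈ 479.61, ∠ = arctan(477/50) ≈ 84.02°
pole (s+517): 517 + j477 → |·| = √(517²+477²) = √494818 ≈ 703.43, ∠ = arctan(477/517) ≈ 42.70°
|L| = 5 · 674.58 / 1.6093e+08 ≈ 2.0959e-05
Gain = 20 log₁₀(2.0959e-05) ≈ -93.57 dB
∠L = 45.00° − 216.24° = -171.24°

-93.6 dB, -171.2°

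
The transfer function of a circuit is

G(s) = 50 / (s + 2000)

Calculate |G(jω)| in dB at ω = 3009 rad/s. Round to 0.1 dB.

-37.2 dB

At s = jω = j3009:
pole (s+2000): 2000 + j3009 → |·| = √(2000²+3009²) = √13054081 ≈ 3613, ∠ = arctan(3009/2000) ≈ 56.39°
|G| = 50 / 3613 ≈ 0.013839
Gain = 20 log₁₀(0.013839) ≈ -37.18 dB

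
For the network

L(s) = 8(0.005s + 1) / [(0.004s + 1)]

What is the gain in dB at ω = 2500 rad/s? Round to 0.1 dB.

20.0 dB

At ω = 2500 rad/s:
zero (1 + j2500·0.005) = 1 + j12.5 → |·| ≈ 12.54, ∠ ≈ 85.43°
pole (1 + j2500·0.004) = 1 + j10 → |·| ≈ 10.05, ∠ ≈ 84.29°
|L| = 8 · 12.54 / (10.05) ≈ 9.9821
Gain = 20 log₁₀(9.9821) ≈ 19.98 dB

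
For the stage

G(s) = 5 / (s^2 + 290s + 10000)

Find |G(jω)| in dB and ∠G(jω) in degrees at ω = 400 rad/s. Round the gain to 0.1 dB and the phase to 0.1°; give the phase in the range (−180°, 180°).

-91.6 dB, -142.3°

Substitute s = j400:
Numerator: 5 = 5 + j0
Denominator: (j400)^2 + 290(j400) + 10000 = -150000 + j116000
|N| = √(5² + 0²) ≈ 5, ∠N ≈ 0.00°
|D| = √(150000² + 116000²) ≈ 1.8962e+05, ∠D ≈ 142.28°
|G| = 5 / 1.8962e+05 ≈ 2.6369e-05
Gain = 20 log₁₀(2.6369e-05) ≈ -91.58 dB
∠G = 0.00° − 142.28° = -142.28°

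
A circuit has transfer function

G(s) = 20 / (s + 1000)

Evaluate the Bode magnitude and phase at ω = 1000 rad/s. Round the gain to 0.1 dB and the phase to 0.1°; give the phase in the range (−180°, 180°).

Substitute s = j1000:
Numerator: 20 = 20 + j0
Denominator: (j1000) + 1000 = 1000 + j1000
|N| = √(20² + 0²) ≈ 20, ∠N ≈ 0.00°
|D| = √(1000² + 1000²) ≈ 1414.2, ∠D ≈ 45.00°
|G| = 20 / 1414.2 ≈ 0.014142
Gain = 20 log₁₀(0.014142) ≈ -36.99 dB
∠G = 0.00° − 45.00° = -45.00°

-37.0 dB, -45.0°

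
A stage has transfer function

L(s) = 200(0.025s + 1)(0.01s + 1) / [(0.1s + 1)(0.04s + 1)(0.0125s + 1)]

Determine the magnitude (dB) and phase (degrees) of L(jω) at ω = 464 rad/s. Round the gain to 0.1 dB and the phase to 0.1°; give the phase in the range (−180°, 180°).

At ω = 464 rad/s:
zero (1 + j464·0.025) = 1 + j11.6 → |·| ≈ 11.643, ∠ ≈ 85.07°
zero (1 + j464·0.01) = 1 + j4.64 → |·| ≈ 4.7465, ∠ ≈ 77.84°
pole (1 + j464·0.1) = 1 + j46.4 → |·| ≈ 46.411, ∠ ≈ 88.77°
pole (1 + j464·0.04) = 1 + j18.56 → |·| ≈ 18.587, ∠ ≈ 86.92°
pole (1 + j464·0.0125) = 1 + j5.8 → |·| ≈ 5.8856, ∠ ≈ 80.22°
|L| = 200 · 11.643 · 4.7465 / (46.411 · 18.587 · 5.8856) ≈ 2.1769
Gain = 20 log₁₀(2.1769) ≈ 6.76 dB
∠L = (85.07° + 77.84°) − (88.77° + 86.92° + 80.22°) = -93.00°

6.8 dB, -93.0°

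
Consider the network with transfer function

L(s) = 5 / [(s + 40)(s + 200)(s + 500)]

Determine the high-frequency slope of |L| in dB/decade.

Each pole contributes −20 dB/decade at high frequency; each zero contributes +20 dB/decade.
Net: 0 zero(s) − 3 pole(s) → -60 dB/decade.

-60 dB/decade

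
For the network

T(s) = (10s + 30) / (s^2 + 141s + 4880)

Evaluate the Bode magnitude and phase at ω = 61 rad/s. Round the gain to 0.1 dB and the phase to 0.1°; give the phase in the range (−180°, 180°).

-23.1 dB, 4.9°

Substitute s = j61:
Numerator: 10(j61) + 30 = 30 + j610
Denominator: (j61)^2 + 141(j61) + 4880 = 1159 + j8601
|N| = √(30² + 610²) ≈ 610.74, ∠N ≈ 87.18°
|D| = √(1159² + 8601²) ≈ 8678.7, ∠D ≈ 82.33°
|T| = 610.74 / 8678.7 ≈ 0.070372
Gain = 20 log₁₀(0.070372) ≈ -23.05 dB
∠T = 87.18° − 82.33° = 4.85°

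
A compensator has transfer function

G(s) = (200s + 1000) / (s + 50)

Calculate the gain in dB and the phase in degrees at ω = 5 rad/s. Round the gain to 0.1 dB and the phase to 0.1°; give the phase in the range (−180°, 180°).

29.0 dB, 39.3°

Substitute s = j5:
Numerator: 200(j5) + 1000 = 1000 + j1000
Denominator: (j5) + 50 = 50 + j5
|N| = √(1000² + 1000²) ≈ 1414.2, ∠N ≈ 45.00°
|D| = √(50² + 5²) ≈ 50.249, ∠D ≈ 5.71°
|G| = 1414.2 / 50.249 ≈ 28.144
Gain = 20 log₁₀(28.144) ≈ 28.99 dB
∠G = 45.00° − 5.71° = 39.29°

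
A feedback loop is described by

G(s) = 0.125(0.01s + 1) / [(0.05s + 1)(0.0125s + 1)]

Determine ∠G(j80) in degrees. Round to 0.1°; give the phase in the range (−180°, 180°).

-82.3°

At ω = 80 rad/s:
zero (1 + j80·0.01) = 1 + j0.8 → |·| ≈ 1.2806, ∠ ≈ 38.66°
pole (1 + j80·0.05) = 1 + j4 → |·| ≈ 4.1231, ∠ ≈ 75.96°
pole (1 + j80·0.0125) = 1 + j1 → |·| ≈ 1.4142, ∠ ≈ 45.00°
∠G = (38.66°) − (75.96° + 45.00°) = -82.30°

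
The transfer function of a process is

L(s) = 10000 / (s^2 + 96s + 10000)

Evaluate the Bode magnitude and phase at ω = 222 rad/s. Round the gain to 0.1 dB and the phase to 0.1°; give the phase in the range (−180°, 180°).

At s = jω = j222:
quadratic: (j222)² + 96·j222 + 10000 = -39284 + j21312 → |·| ≈ 44693, ∠ ≈ 151.52°
|L| = 10000 / 44693 ≈ 0.22375
Gain = 20 log₁₀(0.22375) ≈ -13.00 dB
∠L = 0.00° − 151.52° = -151.52°

-13.0 dB, -151.5°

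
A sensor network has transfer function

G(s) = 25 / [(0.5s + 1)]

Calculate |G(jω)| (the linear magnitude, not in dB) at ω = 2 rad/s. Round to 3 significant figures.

At ω = 2 rad/s:
pole (1 + j2·0.5) = 1 + j1 → |·| ≈ 1.4142, ∠ ≈ 45.00°
|G| = 25 · 1 / (1.4142) ≈ 17.678

17.7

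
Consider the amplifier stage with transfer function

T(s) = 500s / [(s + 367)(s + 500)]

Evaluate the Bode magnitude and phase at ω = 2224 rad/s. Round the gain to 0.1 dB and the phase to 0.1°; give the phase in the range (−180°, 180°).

-13.3 dB, -68.0°

At s = jω = j2224:
zero at origin: s = j2224 → |·| = 2224, ∠ = 90.00°
pole (s+367): 367 + j2224 → |·| = √(367²+2224²) = √5080865 ≈ 2254.1, ∠ = arctan(2224/367) ≈ 80.63°
pole (s+500): 500 + j2224 → |·| = √(500²+2224²) = √5196176 ≈ 2279.5, ∠ = arctan(2224/500) ≈ 77.33°
|T| = 500 · 2224 / 5.1382e+06 ≈ 0.21642
Gain = 20 log₁₀(0.21642) ≈ -13.29 dB
∠T = 90.00° − 157.96° = -67.96°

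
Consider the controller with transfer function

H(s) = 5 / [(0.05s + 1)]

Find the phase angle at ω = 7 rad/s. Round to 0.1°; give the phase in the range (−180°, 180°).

At ω = 7 rad/s:
pole (1 + j7·0.05) = 1 + j0.35 → |·| ≈ 1.0595, ∠ ≈ 19.29°
∠H = (0°) − (19.29°) = -19.29°

-19.3°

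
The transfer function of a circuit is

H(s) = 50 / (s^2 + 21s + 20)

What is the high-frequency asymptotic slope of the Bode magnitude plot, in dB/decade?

-40 dB/decade

Each pole contributes −20 dB/decade at high frequency; each zero contributes +20 dB/decade.
Net: 0 zero(s) − 2 pole(s) → -40 dB/decade.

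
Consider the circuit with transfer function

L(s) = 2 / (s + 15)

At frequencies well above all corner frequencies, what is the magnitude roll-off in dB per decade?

-20 dB/decade

Each pole contributes −20 dB/decade at high frequency; each zero contributes +20 dB/decade.
Net: 0 zero(s) − 1 pole(s) → -20 dB/decade.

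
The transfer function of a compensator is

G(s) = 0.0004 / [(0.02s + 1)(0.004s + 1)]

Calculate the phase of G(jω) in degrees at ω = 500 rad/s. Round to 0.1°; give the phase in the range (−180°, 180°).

-147.7°

At ω = 500 rad/s:
pole (1 + j500·0.02) = 1 + j10 → |·| ≈ 10.05, ∠ ≈ 84.29°
pole (1 + j500·0.004) = 1 + j2 → |·| ≈ 2.2361, ∠ ≈ 63.43°
∠G = (0°) − (84.29° + 63.43°) = -147.72°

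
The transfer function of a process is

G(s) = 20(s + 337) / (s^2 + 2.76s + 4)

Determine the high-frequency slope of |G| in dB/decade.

-20 dB/decade

Each pole contributes −20 dB/decade at high frequency; each zero contributes +20 dB/decade.
Net: 1 zero(s) − 2 pole(s) → -20 dB/decade.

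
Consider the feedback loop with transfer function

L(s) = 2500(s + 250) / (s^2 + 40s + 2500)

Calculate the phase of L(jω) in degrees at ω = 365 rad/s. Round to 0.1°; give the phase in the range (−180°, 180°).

-118.0°

At s = jω = j365:
zero (s+250): 250 + j365 → |·| = √(250²+365²) = √195725 ≈ 442.41, ∠ = arctan(365/250) ≈ 55.59°
quadratic: (j365)² + 40·j365 + 2500 = -130725 + j14600 → |·| ≈ 1.3154e+05, ∠ ≈ 173.63°
∠L = 55.59° − 173.63° = -118.04°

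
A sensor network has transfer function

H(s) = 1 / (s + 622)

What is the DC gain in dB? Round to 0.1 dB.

-55.9 dB

H(0) = 1 / (622) ≈ 0.0016077
20 log₁₀(0.0016077) ≈ -55.88 dB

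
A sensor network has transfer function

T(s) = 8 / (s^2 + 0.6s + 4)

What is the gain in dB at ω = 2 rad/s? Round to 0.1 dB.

16.5 dB

At s = jω = j2:
quadratic: (j2)² + 0.6·j2 + 4 = 0 + j1.2 → |·| ≈ 1.2, ∠ ≈ 90.00°
|T| = 8 / 1.2 ≈ 6.6667
Gain = 20 log₁₀(6.6667) ≈ 16.48 dB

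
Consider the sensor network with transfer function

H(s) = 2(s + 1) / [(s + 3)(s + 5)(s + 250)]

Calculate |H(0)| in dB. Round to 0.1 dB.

H(0) = 2·1 / (3·5·250) ≈ 0.00053333
20 log₁₀(0.00053333) ≈ -65.46 dB

-65.5 dB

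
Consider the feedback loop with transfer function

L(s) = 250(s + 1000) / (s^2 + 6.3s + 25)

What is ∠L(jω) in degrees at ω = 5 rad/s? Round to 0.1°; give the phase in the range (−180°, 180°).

At s = jω = j5:
zero (s+1000): 1000 + j5 → |·| = √(1000²+5²) = √1000025 ≈ 1000, ∠ = arctan(5/1000) ≈ 0.29°
quadratic: (j5)² + 6.3·j5 + 25 = 0 + j31.5 → |·| ≈ 31.5, ∠ ≈ 90.00°
∠L = 0.29° − 90.00° = -89.71°

-89.7°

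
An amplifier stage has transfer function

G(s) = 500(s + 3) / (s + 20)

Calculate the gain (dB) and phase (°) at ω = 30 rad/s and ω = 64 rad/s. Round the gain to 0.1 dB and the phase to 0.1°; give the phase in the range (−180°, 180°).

At s = jω = j30:
zero (s+3): 3 + j30 → |·| = √(3²+30²) = √909 ≈ 30.15, ∠ = arctan(30/3) ≈ 84.29°
pole (s+20): 20 + j30 → |·| = √(20²+30²) = √1300 ≈ 36.056, ∠ = arctan(30/20) ≈ 56.31°
|G| = 500 · 30.15 / 36.056 ≈ 418.1
Gain = 20 log₁₀(418.1) ≈ 52.43 dB
∠G = 84.29° − 56.31° = 27.98°

At s = jω = j64:
zero (s+3): 3 + j64 → |·| = √(3²+64²) = √4105 ≈ 64.07, ∠ = arctan(64/3) ≈ 87.32°
pole (s+20): 20 + j64 → |·| = √(20²+64²) = √4496 ≈ 67.052, ∠ = arctan(64/20) ≈ 72.65°
|G| = 500 · 64.07 / 67.052 ≈ 477.76
Gain = 20 log₁₀(477.76) ≈ 53.58 dB
∠G = 87.32° − 72.65° = 14.67°

ω = 30: 52.4 dB, 28.0°; ω = 64: 53.6 dB, 14.7°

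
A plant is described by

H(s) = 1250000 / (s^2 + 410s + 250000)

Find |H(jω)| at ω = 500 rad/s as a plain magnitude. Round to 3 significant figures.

6.10

At s = jω = j500:
quadratic: (j500)² + 410·j500 + 250000 = 0 + j205000 → |·| ≈ 2.05e+05, ∠ ≈ 90.00°
|H| = 1250000 / 2.05e+05 ≈ 6.0976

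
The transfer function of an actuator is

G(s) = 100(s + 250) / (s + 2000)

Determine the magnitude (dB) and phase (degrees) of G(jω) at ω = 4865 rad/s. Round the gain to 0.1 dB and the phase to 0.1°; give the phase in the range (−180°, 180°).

39.3 dB, 19.4°

At s = jω = j4865:
zero (s+250): 250 + j4865 → |·| = √(250²+4865²) = √23730725 ≈ 4871.4, ∠ = arctan(4865/250) ≈ 87.06°
pole (s+2000): 2000 + j4865 → |·| = √(2000²+4865²) = √27668225 ≈ 5260.1, ∠ = arctan(4865/2000) ≈ 67.65°
|G| = 100 · 4871.4 / 5260.1 ≈ 92.61
Gain = 20 log₁₀(92.61) ≈ 39.33 dB
∠G = 87.06° − 67.65° = 19.41°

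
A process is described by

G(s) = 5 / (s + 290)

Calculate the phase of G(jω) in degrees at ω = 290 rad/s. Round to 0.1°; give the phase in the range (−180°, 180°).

Substitute s = j290:
Numerator: 5 = 5 + j0
Denominator: (j290) + 290 = 290 + j290
|N| = √(5² + 0²) ≈ 5, ∠N ≈ 0.00°
|D| = √(290² + 290²) ≈ 410.12, ∠D ≈ 45.00°
∠G = 0.00° − 45.00° = -45.00°

-45.0°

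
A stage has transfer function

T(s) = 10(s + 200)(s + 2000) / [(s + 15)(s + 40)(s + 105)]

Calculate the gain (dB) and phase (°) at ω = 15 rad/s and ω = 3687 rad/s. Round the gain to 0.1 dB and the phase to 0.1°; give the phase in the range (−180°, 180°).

At s = jω = j15:
zero (s+200): 200 + j15 → |·| = √(200²+15²) = √40225 ≈ 200.56, ∠ = arctan(15/200) ≈ 4.29°
zero (s+2000): 2000 + j15 → |·| = √(2000²+15²) = √4000225 ≈ 2000.1, ∠ = arctan(15/2000) ≈ 0.43°
pole (s+15): 15 + j15 → |·| = √(15²+15²) = √450 ≈ 21.213, ∠ = arctan(15/15) ≈ 45.00°
pole (s+40): 40 + j15 → |·| = √(40²+15²) = √1825 ≈ 42.72, ∠ = arctan(15/40) ≈ 20.56°
pole (s+105): 105 + j15 → |·| = √(105²+15²) = √11250 ≈ 106.07, ∠ = arctan(15/105) ≈ 8.13°
|T| = 10 · 4.0114e+05 / 96123 ≈ 41.732
Gain = 20 log₁₀(41.732) ≈ 32.41 dB
∠T = 4.72° − 73.69° = -68.97°

At s = jω = j3687:
zero (s+200): 200 + j3687 → |·| = √(200²+3687²) = √13633969 ≈ 3692.4, ∠ = arctan(3687/200) ≈ 86.90°
zero (s+2000): 2000 + j3687 → |·| = √(2000²+3687²) = √17593969 ≈ 4194.5, ∠ = arctan(3687/2000) ≈ 61.52°
pole (s+15): 15 + j3687 → |·| = √(15²+3687²) = √13594194 ≈ 3687, ∠ = arctan(3687/15) ≈ 89.77°
pole (s+40): 40 + j3687 → |·| = √(40²+3687²) = √13595569 ≈ 3687.2, ∠ = arctan(3687/40) ≈ 89.38°
pole (s+105): 105 + j3687 → |·| = √(105²+3687²) = √13604994 ≈ 3688.5, ∠ = arctan(3687/105) ≈ 88.37°
|T| = 10 · 1.5488e+07 / 5.0144e+10 ≈ 0.0030887
Gain = 20 log₁₀(0.0030887) ≈ -50.20 dB
∠T = 148.42° − 267.52° = -119.10°

ω = 15: 32.4 dB, -69.0°; ω = 3687: -50.2 dB, -119.1°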